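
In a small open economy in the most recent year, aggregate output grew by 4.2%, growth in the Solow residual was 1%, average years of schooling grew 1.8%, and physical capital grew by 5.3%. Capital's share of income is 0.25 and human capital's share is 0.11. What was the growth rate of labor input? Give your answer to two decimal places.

Labor's share = 1 − 0.25 − 0.11 = 0.64.
gY = gA + 0.25×5.3 + 0.11×1.8 + 0.64×g.
0.64×g = 4.2 − 1 − 1.523 = 1.677.
g = 1.677 / 0.64 = 2.6203%.

Labor input growth was 2.62%.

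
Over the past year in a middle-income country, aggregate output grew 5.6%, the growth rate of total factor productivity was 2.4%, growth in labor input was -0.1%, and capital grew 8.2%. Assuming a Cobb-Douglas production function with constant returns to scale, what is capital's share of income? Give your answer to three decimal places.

gY = gA + α·gK + (1−α)·gL, so gY − gA − gL = α(gK − gL).
5.6 − 2.4 + 0.1 = α × (8.2 − (-0.1)).
3.3 = 8.3 α, so α = 0.39759.

α = 0.398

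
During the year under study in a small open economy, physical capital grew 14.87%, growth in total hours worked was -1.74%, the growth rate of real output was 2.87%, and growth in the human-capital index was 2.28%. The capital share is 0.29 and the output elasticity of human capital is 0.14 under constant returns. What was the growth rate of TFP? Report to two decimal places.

-0.77%

Labor's share = 1 − 0.29 − 0.14 = 0.57.
Physical capital: 0.29 × 14.87 = 4.3123 pp.
The human-capital index: 0.14 × 2.28 = 0.3192 pp.
Total hours worked: 0.57 × (-1.74) = -0.9918 pp.
TFP growth = 2.87 − 3.6397 = -0.7697%.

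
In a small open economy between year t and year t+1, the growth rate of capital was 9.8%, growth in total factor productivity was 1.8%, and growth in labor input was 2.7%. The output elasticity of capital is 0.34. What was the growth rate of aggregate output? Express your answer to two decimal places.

6.91%

Labor's share = 1 − 0.34 = 0.66.
Capital: 0.34 × 9.8 = 3.332 pp.
Labor input: 0.66 × 2.7 = 1.782 pp.
Output growth = 1.8 + 5.114 = 6.914%.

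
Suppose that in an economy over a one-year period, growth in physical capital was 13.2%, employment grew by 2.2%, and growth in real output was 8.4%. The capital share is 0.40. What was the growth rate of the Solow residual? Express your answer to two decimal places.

The Solow residual grew 1.80%.

Labor's share = 1 − 0.4 = 0.6.
Physical capital: 0.4 × 13.2 = 5.28 pp.
Employment: 0.6 × 2.2 = 1.32 pp.
TFP growth = 8.4 − 6.6 = 1.8%.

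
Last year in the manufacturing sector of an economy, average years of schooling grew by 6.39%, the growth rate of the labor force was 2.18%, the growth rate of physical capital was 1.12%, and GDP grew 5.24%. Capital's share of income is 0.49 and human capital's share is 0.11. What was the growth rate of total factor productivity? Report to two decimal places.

Labor's share = 1 − 0.49 − 0.11 = 0.4.
Physical capital: 0.49 × 1.12 = 0.5488 pp.
Average years of schooling: 0.11 × 6.39 = 0.7029 pp.
The labor force: 0.4 × 2.18 = 0.872 pp.
TFP growth = 5.24 − 2.1237 = 3.1163%.

Total factor productivity growth was 3.12%.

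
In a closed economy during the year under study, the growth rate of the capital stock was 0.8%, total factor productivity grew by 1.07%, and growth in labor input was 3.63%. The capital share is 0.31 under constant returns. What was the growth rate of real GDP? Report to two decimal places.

3.82%

Labor's share = 1 − 0.31 = 0.69.
The capital stock: 0.31 × 0.8 = 0.248 pp.
Labor input: 0.69 × 3.63 = 2.5047 pp.
Output growth = 1.07 + 2.7527 = 3.8227%.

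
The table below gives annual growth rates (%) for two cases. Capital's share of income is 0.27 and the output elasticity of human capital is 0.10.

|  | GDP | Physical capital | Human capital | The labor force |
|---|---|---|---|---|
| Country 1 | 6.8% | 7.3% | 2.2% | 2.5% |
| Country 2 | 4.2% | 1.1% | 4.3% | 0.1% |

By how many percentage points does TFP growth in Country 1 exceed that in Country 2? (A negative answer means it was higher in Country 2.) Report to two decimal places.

Labor's share = 1 − 0.27 − 0.1 = 0.63.
Country 1: TFP = 6.8 − 1.971 − 0.22 − 1.575 = 3.034%.
Country 2: TFP = 4.2 − 0.297 − 0.43 − 0.063 = 3.41%.
Difference = 3.034 − (3.41) = -0.376 pp.

-0.38 percentage points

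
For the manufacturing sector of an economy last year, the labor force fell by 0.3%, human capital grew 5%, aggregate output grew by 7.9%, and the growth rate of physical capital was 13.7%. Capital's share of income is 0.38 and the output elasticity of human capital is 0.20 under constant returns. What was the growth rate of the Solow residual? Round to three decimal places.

Labor's share = 1 − 0.38 − 0.2 = 0.42.
Physical capital: 0.38 × 13.7 = 5.206 pp.
Human capital: 0.2 × 5 = 1 pp.
The labor force: 0.42 × (-0.3) = -0.126 pp.
TFP growth = 7.9 − 6.08 = 1.82%.

1.820%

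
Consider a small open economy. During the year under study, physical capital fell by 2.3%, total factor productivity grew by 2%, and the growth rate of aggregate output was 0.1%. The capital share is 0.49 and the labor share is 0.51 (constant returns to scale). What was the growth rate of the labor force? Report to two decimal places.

-1.52%

Labor's share = 1 − 0.49 = 0.51.
gY = gA + 0.49×(-2.3) + 0.51×g.
0.51×g = 0.1 − 2 + 1.127 = -0.773.
g = -0.773 / 0.51 = -1.5157%.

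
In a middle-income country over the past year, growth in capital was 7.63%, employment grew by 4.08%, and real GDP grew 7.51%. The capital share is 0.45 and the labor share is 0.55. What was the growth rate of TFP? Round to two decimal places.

TFP grew 1.83%.

Labor's share = 1 − 0.45 = 0.55.
Capital: 0.45 × 7.63 = 3.4335 pp.
Employment: 0.55 × 4.08 = 2.244 pp.
TFP growth = 7.51 − 5.6775 = 1.8325%.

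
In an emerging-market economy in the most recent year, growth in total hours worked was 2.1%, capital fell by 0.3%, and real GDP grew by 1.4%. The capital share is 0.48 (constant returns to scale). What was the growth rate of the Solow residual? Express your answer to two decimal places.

0.45%

Labor's share = 1 − 0.48 = 0.52.
Capital: 0.48 × (-0.3) = -0.144 pp.
Total hours worked: 0.52 × 2.1 = 1.092 pp.
TFP growth = 1.4 − 0.948 = 0.452%.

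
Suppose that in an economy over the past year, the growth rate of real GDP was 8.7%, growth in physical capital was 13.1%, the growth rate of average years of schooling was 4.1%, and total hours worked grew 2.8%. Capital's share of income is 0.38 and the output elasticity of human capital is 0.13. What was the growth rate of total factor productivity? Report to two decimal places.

Labor's share = 1 − 0.38 − 0.13 = 0.49.
Physical capital: 0.38 × 13.1 = 4.978 pp.
Average years of schooling: 0.13 × 4.1 = 0.533 pp.
Total hours worked: 0.49 × 2.8 = 1.372 pp.
TFP growth = 8.7 − 6.883 = 1.817%.

Total factor productivity grew 1.82%.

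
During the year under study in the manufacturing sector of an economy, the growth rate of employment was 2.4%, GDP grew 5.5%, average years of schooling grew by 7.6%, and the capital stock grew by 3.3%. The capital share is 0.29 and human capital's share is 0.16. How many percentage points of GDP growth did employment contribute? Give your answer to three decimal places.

1.320 pp

Labor's share = 1 − 0.29 − 0.16 = 0.55.
Contribution = share × growth = 0.55 × 2.4 = 1.32 pp.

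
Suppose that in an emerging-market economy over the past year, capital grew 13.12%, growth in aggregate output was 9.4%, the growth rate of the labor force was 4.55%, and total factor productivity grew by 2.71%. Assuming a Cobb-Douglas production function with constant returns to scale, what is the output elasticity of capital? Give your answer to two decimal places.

gY = gA + α·gK + (1−α)·gL, so gY − gA − gL = α(gK − gL).
9.4 − 2.71 − 4.55 = α × (13.12 − 4.55).
2.14 = 8.57 α, so α = 0.2497.

0.25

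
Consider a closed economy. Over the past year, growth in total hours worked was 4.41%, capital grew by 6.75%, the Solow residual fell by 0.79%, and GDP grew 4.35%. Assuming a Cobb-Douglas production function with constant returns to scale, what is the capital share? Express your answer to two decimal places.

gY = gA + α·gK + (1−α)·gL, so gY − gA − gL = α(gK − gL).
4.35 + 0.79 − 4.41 = α × (6.75 − 4.41).
0.73 = 2.34 α, so α = 0.312.

The capital share is 0.31.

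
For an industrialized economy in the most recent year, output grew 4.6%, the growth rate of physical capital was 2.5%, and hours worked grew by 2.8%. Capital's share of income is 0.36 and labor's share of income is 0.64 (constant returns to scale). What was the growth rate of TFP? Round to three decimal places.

Labor's share = 1 − 0.36 = 0.64.
Physical capital: 0.36 × 2.5 = 0.9 pp.
Hours worked: 0.64 × 2.8 = 1.792 pp.
TFP growth = 4.6 − 2.692 = 1.908%.

TFP grew 1.908%.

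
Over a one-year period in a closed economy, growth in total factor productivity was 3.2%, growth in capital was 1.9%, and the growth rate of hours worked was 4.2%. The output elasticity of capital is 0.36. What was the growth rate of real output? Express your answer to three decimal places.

6.572%

Labor's share = 1 − 0.36 = 0.64.
Capital: 0.36 × 1.9 = 0.684 pp.
Hours worked: 0.64 × 4.2 = 2.688 pp.
Output growth = 3.2 + 3.372 = 6.572%.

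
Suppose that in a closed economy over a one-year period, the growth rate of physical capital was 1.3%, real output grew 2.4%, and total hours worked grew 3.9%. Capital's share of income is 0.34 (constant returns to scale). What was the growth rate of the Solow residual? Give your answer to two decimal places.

-0.62%

Labor's share = 1 − 0.34 = 0.66.
Physical capital: 0.34 × 1.3 = 0.442 pp.
Total hours worked: 0.66 × 3.9 = 2.574 pp.
TFP growth = 2.4 − 3.016 = -0.616%.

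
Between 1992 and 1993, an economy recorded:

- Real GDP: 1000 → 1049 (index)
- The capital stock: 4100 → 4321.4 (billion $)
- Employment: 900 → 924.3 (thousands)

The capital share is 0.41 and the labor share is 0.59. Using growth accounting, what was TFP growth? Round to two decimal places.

1.09%

Real GDP growth = (1049 − 1000) / 1000 = 4.9%.
The capital stock growth = (4321.4 − 4100) / 4100 = 5.4%.
Employment growth = (924.3 − 900) / 900 = 2.7%.
Labor's share = 1 − 0.41 = 0.59.
The capital stock: 0.41 × 5.4 = 2.214 pp.
Employment: 0.59 × 2.7 = 1.593 pp.
TFP growth = 4.9 − 3.807 = 1.093%.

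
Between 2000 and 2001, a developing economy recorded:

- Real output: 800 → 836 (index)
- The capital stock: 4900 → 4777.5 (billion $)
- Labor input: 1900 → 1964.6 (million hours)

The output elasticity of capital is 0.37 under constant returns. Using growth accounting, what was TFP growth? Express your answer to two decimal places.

3.28%

Real output growth = (836 − 800) / 800 = 4.5%.
The capital stock growth = (4777.5 − 4900) / 4900 = -2.5%.
Labor input growth = (1964.6 − 1900) / 1900 = 3.4%.
Labor's share = 1 − 0.37 = 0.63.
The capital stock: 0.37 × (-2.5) = -0.925 pp.
Labor input: 0.63 × 3.4 = 2.142 pp.
TFP growth = 4.5 − 1.217 = 3.283%.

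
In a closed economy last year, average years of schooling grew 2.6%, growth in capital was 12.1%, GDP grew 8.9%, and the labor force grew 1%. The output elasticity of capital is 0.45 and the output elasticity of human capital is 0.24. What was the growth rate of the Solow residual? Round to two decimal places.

2.52%

Labor's share = 1 − 0.45 − 0.24 = 0.31.
Capital: 0.45 × 12.1 = 5.445 pp.
Average years of schooling: 0.24 × 2.6 = 0.624 pp.
The labor force: 0.31 × 1 = 0.31 pp.
TFP growth = 8.9 − 6.379 = 2.521%.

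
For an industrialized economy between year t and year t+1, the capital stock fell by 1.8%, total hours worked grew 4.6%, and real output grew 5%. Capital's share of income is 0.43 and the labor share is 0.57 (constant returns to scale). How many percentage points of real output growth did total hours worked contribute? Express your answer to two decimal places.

Labor's share = 1 − 0.43 = 0.57.
Contribution = share × growth = 0.57 × 4.6 = 2.622 pp.

2.62 pp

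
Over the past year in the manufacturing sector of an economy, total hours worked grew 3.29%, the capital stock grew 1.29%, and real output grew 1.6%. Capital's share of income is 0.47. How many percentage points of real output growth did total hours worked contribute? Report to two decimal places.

1.74 pp

Labor's share = 1 − 0.47 = 0.53.
Contribution = share × growth = 0.53 × 3.29 = 1.7437 pp.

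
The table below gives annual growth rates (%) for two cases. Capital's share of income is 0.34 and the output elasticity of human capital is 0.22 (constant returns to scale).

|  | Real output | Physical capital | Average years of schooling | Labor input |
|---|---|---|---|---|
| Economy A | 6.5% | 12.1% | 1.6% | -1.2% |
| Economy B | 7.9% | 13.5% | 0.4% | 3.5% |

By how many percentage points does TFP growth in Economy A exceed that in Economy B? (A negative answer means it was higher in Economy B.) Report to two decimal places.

0.88 percentage points

Labor's share = 1 − 0.34 − 0.22 = 0.44.
Economy A: TFP = 6.5 − 4.114 − 0.352 + 0.528 = 2.562%.
Economy B: TFP = 7.9 − 4.59 − 0.088 − 1.54 = 1.682%.
Difference = 2.562 − (1.682) = 0.88 pp.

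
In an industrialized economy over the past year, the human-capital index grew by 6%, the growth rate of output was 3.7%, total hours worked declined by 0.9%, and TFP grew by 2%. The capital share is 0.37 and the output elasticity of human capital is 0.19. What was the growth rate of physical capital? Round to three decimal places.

Labor's share = 1 − 0.37 − 0.19 = 0.44.
gY = gA + 0.19×6 + 0.44×(-0.9) + 0.37×g.
0.37×g = 3.7 − 2 − 0.744 = 0.956.
g = 0.956 / 0.37 = 2.58378%.

2.584%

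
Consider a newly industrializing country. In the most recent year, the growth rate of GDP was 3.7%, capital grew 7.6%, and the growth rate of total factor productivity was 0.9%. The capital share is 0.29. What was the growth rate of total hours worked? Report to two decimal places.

Labor's share = 1 − 0.29 = 0.71.
gY = gA + 0.29×7.6 + 0.71×g.
0.71×g = 3.7 − 0.9 − 2.204 = 0.596.
g = 0.596 / 0.71 = 0.8394%.

0.84%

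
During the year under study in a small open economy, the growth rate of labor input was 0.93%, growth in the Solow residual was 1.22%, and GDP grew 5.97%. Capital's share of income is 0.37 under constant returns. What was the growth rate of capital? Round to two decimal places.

Labor's share = 1 − 0.37 = 0.63.
gY = gA + 0.63×0.93 + 0.37×g.
0.37×g = 5.97 − 1.22 − 0.5859 = 4.1641.
g = 4.1641 / 0.37 = 11.2543%.

11.25%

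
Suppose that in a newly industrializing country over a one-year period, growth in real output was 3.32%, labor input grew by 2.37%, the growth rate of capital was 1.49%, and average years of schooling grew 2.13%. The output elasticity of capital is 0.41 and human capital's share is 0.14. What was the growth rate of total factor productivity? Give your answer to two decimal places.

Labor's share = 1 − 0.41 − 0.14 = 0.45.
Capital: 0.41 × 1.49 = 0.6109 pp.
Average years of schooling: 0.14 × 2.13 = 0.2982 pp.
Labor input: 0.45 × 2.37 = 1.0665 pp.
TFP growth = 3.32 − 1.9756 = 1.3444%.

Total factor productivity grew 1.34%.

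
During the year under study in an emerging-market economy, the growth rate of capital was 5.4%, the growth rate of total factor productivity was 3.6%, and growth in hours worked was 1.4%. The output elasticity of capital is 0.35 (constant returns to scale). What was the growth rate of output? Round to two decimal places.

6.40%

Labor's share = 1 − 0.35 = 0.65.
Capital: 0.35 × 5.4 = 1.89 pp.
Hours worked: 0.65 × 1.4 = 0.91 pp.
Output growth = 3.6 + 2.8 = 6.4%.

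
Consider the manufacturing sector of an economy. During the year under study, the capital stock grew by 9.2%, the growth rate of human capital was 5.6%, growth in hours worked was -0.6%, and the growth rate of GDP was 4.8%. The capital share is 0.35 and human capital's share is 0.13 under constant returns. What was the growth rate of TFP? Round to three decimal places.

Labor's share = 1 − 0.35 − 0.13 = 0.52.
The capital stock: 0.35 × 9.2 = 3.22 pp.
Human capital: 0.13 × 5.6 = 0.728 pp.
Hours worked: 0.52 × (-0.6) = -0.312 pp.
TFP growth = 4.8 − 3.636 = 1.164%.

1.164%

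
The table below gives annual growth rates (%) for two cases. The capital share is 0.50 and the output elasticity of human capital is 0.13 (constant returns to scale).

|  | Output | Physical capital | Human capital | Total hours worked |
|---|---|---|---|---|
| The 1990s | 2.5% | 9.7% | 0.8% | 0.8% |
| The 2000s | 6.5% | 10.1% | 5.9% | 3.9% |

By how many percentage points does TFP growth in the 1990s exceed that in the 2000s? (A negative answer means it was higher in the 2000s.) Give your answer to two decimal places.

-1.99 percentage points

Labor's share = 1 − 0.5 − 0.13 = 0.37.
The 1990s: TFP = 2.5 − 4.85 − 0.104 − 0.296 = -2.75%.
The 2000s: TFP = 6.5 − 5.05 − 0.767 − 1.443 = -0.76%.
Difference = -2.75 − (-0.76) = -1.99 pp.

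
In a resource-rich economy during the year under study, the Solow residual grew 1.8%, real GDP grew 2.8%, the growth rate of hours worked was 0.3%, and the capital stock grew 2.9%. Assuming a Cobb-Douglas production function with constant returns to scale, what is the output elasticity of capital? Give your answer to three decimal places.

α = 0.269

gY = gA + α·gK + (1−α)·gL, so gY − gA − gL = α(gK − gL).
2.8 − 1.8 − 0.3 = α × (2.9 − 0.3).
0.7 = 2.6 α, so α = 0.26923.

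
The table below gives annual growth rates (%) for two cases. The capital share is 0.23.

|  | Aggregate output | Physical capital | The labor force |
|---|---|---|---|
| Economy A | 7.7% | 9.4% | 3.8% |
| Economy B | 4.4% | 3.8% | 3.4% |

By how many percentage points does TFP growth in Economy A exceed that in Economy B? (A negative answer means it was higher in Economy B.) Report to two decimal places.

Labor's share = 1 − 0.23 = 0.77.
Economy A: TFP = 7.7 − 2.162 − 2.926 = 2.612%.
Economy B: TFP = 4.4 − 0.874 − 2.618 = 0.908%.
Difference = 2.612 − (0.908) = 1.704 pp.

1.70 percentage points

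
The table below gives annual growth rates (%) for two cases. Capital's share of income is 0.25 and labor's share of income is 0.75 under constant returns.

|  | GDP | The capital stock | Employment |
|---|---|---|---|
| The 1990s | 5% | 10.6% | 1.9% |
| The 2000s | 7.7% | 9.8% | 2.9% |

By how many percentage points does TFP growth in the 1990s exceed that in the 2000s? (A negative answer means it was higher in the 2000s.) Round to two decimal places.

Labor's share = 1 − 0.25 = 0.75.
The 1990s: TFP = 5 − 2.65 − 1.425 = 0.925%.
The 2000s: TFP = 7.7 − 2.45 − 2.175 = 3.075%.
Difference = 0.925 − (3.075) = -2.15 pp.

-2.15 percentage points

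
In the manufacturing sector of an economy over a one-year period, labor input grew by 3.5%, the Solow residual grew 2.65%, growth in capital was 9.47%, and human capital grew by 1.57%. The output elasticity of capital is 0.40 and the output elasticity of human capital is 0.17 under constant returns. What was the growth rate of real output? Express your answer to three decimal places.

Labor's share = 1 − 0.4 − 0.17 = 0.43.
Capital: 0.4 × 9.47 = 3.788 pp.
Human capital: 0.17 × 1.57 = 0.2669 pp.
Labor input: 0.43 × 3.5 = 1.505 pp.
Output growth = 2.65 + 5.5599 = 8.2099%.

8.210%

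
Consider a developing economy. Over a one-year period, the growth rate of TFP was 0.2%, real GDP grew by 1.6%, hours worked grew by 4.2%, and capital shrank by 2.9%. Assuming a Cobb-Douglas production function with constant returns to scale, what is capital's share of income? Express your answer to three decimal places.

0.394

gY = gA + α·gK + (1−α)·gL, so gY − gA − gL = α(gK − gL).
1.6 − 0.2 − 4.2 = α × (-2.9 − 4.2).
-2.8 = -7.1 α, so α = 0.39437.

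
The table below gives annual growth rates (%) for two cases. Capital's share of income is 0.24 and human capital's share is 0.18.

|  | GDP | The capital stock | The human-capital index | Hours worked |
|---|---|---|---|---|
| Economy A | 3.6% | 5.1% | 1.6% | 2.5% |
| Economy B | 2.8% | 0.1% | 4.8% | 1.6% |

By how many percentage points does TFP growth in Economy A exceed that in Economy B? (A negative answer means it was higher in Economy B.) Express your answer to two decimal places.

-0.35 percentage points

Labor's share = 1 − 0.24 − 0.18 = 0.58.
Economy A: TFP = 3.6 − 1.224 − 0.288 − 1.45 = 0.638%.
Economy B: TFP = 2.8 − 0.024 − 0.864 − 0.928 = 0.984%.
Difference = 0.638 − (0.984) = -0.346 pp.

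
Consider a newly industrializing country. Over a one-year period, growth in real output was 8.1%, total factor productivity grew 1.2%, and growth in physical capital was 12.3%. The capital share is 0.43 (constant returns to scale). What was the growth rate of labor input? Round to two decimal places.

Labor's share = 1 − 0.43 = 0.57.
gY = gA + 0.43×12.3 + 0.57×g.
0.57×g = 8.1 − 1.2 − 5.289 = 1.611.
g = 1.611 / 0.57 = 2.8263%.

Labor input growth was 2.83%.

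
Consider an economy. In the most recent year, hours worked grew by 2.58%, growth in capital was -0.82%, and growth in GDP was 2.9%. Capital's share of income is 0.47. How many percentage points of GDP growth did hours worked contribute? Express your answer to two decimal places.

Labor's share = 1 − 0.47 = 0.53.
Contribution = share × growth = 0.53 × 2.58 = 1.3674 pp.

1.37 percentage points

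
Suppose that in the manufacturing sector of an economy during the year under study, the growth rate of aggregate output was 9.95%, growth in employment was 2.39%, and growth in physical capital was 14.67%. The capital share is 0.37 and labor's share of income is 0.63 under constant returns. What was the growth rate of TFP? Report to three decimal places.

Labor's share = 1 − 0.37 = 0.63.
Physical capital: 0.37 × 14.67 = 5.4279 pp.
Employment: 0.63 × 2.39 = 1.5057 pp.
TFP growth = 9.95 − 6.9336 = 3.0164%.

3.016%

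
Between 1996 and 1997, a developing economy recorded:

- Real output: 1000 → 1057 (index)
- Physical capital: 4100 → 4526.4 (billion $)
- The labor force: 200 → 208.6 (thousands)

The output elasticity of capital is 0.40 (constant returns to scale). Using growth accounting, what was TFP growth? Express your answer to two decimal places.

-1.04%

Real output growth = (1057 − 1000) / 1000 = 5.7%.
Physical capital growth = (4526.4 − 4100) / 4100 = 10.4%.
The labor force growth = (208.6 − 200) / 200 = 4.3%.
Labor's share = 1 − 0.4 = 0.6.
Physical capital: 0.4 × 10.4 = 4.16 pp.
The labor force: 0.6 × 4.3 = 2.58 pp.
TFP growth = 5.7 − 6.74 = -1.04%.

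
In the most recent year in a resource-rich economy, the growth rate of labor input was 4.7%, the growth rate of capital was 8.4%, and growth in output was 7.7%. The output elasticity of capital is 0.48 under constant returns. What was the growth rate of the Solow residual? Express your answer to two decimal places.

The Solow residual growth was 1.22%.

Labor's share = 1 − 0.48 = 0.52.
Capital: 0.48 × 8.4 = 4.032 pp.
Labor input: 0.52 × 4.7 = 2.444 pp.
TFP growth = 7.7 − 6.476 = 1.224%.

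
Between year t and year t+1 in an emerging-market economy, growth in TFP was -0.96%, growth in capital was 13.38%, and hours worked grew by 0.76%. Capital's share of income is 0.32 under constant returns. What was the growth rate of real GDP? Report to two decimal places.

Labor's share = 1 − 0.32 = 0.68.
Capital: 0.32 × 13.38 = 4.2816 pp.
Hours worked: 0.68 × 0.76 = 0.5168 pp.
Output growth = -0.96 + 4.7984 = 3.8384%.

3.84%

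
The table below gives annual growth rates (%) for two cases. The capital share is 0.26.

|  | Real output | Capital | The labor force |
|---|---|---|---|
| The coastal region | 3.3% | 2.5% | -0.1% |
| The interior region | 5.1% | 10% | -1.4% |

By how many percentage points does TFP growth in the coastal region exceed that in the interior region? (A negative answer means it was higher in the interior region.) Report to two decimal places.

Labor's share = 1 − 0.26 = 0.74.
The coastal region: TFP = 3.3 − 0.65 + 0.074 = 2.724%.
The interior region: TFP = 5.1 − 2.6 + 1.036 = 3.536%.
Difference = 2.724 − (3.536) = -0.812 pp.

-0.81 percentage points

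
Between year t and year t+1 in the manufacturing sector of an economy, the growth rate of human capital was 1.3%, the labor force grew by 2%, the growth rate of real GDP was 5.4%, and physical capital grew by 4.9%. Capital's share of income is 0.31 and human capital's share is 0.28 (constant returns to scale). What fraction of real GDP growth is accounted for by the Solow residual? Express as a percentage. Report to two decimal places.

The Solow residual accounted for 49.94% of growth.

Labor's share = 1 − 0.31 − 0.28 = 0.41.
Physical capital: 0.31 × 4.9 = 1.519 pp.
Human capital: 0.28 × 1.3 = 0.364 pp.
The labor force: 0.41 × 2 = 0.82 pp.
TFP growth = 5.4 − 2.703 = 2.697%.
TFP share of growth = 2.697 / 5.4 × 100 = 49.9444%.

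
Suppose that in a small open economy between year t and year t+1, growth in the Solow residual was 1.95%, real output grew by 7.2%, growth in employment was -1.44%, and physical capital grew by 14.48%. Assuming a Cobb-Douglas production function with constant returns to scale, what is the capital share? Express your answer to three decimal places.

0.420

gY = gA + α·gK + (1−α)·gL, so gY − gA − gL = α(gK − gL).
7.2 − 1.95 + 1.44 = α × (14.48 − (-1.44)).
6.69 = 15.92 α, so α = 0.42023.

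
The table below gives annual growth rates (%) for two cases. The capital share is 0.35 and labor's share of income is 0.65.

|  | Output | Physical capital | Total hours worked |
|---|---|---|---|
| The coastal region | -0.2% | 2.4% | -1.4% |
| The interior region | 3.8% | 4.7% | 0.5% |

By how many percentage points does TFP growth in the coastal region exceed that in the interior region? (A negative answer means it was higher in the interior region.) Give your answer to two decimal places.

Labor's share = 1 − 0.35 = 0.65.
The coastal region: TFP = -0.2 − 0.84 + 0.91 = -0.13%.
The interior region: TFP = 3.8 − 1.645 − 0.325 = 1.83%.
Difference = -0.13 − (1.83) = -1.96 pp.

-1.96 percentage points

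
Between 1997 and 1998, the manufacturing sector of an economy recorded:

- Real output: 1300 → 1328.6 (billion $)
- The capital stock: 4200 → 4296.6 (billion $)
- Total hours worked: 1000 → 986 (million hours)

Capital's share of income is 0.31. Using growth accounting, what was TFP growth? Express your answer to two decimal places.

2.45%

Real output growth = (1328.6 − 1300) / 1300 = 2.2%.
The capital stock growth = (4296.6 − 4200) / 4200 = 2.3%.
Total hours worked growth = (986 − 1000) / 1000 = -1.4%.
Labor's share = 1 − 0.31 = 0.69.
The capital stock: 0.31 × 2.3 = 0.713 pp.
Total hours worked: 0.69 × (-1.4) = -0.966 pp.
TFP growth = 2.2 + 0.253 = 2.453%.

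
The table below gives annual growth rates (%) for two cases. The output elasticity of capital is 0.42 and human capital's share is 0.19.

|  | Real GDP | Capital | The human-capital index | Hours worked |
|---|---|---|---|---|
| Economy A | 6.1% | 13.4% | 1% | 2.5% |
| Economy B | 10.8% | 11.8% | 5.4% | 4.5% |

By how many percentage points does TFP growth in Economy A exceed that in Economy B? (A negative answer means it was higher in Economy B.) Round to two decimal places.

Labor's share = 1 − 0.42 − 0.19 = 0.39.
Economy A: TFP = 6.1 − 5.628 − 0.19 − 0.975 = -0.693%.
Economy B: TFP = 10.8 − 4.956 − 1.026 − 1.755 = 3.063%.
Difference = -0.693 − (3.063) = -3.756 pp.

-3.76 percentage points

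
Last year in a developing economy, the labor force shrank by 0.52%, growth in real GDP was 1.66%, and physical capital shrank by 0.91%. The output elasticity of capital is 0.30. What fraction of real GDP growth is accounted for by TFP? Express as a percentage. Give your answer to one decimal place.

TFP accounted for 138.4% of growth.

Labor's share = 1 − 0.3 = 0.7.
Physical capital: 0.3 × (-0.91) = -0.273 pp.
The labor force: 0.7 × (-0.52) = -0.364 pp.
TFP growth = 1.66 + 0.637 = 2.297%.
TFP share of growth = 2.297 / 1.66 × 100 = 138.373%.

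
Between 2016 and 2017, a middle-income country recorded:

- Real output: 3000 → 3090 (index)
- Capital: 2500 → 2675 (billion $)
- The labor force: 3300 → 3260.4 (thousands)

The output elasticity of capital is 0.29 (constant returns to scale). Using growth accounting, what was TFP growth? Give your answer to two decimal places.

Real output growth = (3090 − 3000) / 3000 = 3%.
Capital growth = (2675 − 2500) / 2500 = 7%.
The labor force growth = (3260.4 − 3300) / 3300 = -1.2%.
Labor's share = 1 − 0.29 = 0.71.
Capital: 0.29 × 7 = 2.03 pp.
The labor force: 0.71 × (-1.2) = -0.852 pp.
TFP growth = 3 − 1.178 = 1.822%.

1.82%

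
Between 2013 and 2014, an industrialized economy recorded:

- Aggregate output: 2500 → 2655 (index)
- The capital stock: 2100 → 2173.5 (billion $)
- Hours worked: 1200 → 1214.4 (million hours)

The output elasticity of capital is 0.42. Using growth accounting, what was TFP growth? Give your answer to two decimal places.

TFP grew 4.03%.

Aggregate output growth = (2655 − 2500) / 2500 = 6.2%.
The capital stock growth = (2173.5 − 2100) / 2100 = 3.5%.
Hours worked growth = (1214.4 − 1200) / 1200 = 1.2%.
Labor's share = 1 − 0.42 = 0.58.
The capital stock: 0.42 × 3.5 = 1.47 pp.
Hours worked: 0.58 × 1.2 = 0.696 pp.
TFP growth = 6.2 − 2.166 = 4.034%.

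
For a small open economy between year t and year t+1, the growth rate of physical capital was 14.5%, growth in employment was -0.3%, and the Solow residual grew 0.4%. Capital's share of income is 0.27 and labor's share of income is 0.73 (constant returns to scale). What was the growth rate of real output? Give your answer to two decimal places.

Real output growth was 4.10%.

Labor's share = 1 − 0.27 = 0.73.
Physical capital: 0.27 × 14.5 = 3.915 pp.
Employment: 0.73 × (-0.3) = -0.219 pp.
Output growth = 0.4 + 3.696 = 4.096%.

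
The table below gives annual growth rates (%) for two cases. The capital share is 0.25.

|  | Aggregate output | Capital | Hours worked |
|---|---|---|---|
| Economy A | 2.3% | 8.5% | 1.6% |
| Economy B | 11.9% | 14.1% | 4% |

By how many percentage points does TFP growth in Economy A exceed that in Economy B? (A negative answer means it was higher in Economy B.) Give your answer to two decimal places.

-6.40 percentage points

Labor's share = 1 − 0.25 = 0.75.
Economy A: TFP = 2.3 − 2.125 − 1.2 = -1.025%.
Economy B: TFP = 11.9 − 3.525 − 3 = 5.375%.
Difference = -1.025 − (5.375) = -6.4 pp.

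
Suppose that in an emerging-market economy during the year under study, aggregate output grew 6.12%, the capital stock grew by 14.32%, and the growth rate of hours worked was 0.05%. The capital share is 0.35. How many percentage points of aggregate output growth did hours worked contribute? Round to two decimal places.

Labor's share = 1 − 0.35 = 0.65.
Contribution = share × growth = 0.65 × 0.05 = 0.0325 pp.

0.03 pp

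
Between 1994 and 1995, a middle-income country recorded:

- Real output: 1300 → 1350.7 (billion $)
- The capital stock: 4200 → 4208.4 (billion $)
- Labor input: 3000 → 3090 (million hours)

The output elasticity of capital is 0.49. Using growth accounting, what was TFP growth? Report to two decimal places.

2.27%

Real output growth = (1350.7 − 1300) / 1300 = 3.9%.
The capital stock growth = (4208.4 − 4200) / 4200 = 0.2%.
Labor input growth = (3090 − 3000) / 3000 = 3%.
Labor's share = 1 − 0.49 = 0.51.
The capital stock: 0.49 × 0.2 = 0.098 pp.
Labor input: 0.51 × 3 = 1.53 pp.
TFP growth = 3.9 − 1.628 = 2.272%.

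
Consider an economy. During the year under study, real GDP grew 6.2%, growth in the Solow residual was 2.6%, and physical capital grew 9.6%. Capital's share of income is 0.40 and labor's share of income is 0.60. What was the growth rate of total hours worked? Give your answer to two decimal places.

-0.40%

Labor's share = 1 − 0.4 = 0.6.
gY = gA + 0.4×9.6 + 0.6×g.
0.6×g = 6.2 − 2.6 − 3.84 = -0.24.
g = -0.24 / 0.6 = -0.4%.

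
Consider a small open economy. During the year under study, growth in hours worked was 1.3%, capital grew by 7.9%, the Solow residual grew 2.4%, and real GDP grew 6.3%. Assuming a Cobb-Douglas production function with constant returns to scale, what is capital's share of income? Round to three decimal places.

Capital's share of income is 0.394.

gY = gA + α·gK + (1−α)·gL, so gY − gA − gL = α(gK − gL).
6.3 − 2.4 − 1.3 = α × (7.9 − 1.3).
2.6 = 6.6 α, so α = 0.39394.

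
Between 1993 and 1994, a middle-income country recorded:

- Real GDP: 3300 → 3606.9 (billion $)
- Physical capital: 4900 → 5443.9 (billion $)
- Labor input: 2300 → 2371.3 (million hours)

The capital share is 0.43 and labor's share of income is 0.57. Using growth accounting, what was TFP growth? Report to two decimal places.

2.76%

Real GDP growth = (3606.9 − 3300) / 3300 = 9.3%.
Physical capital growth = (5443.9 − 4900) / 4900 = 11.1%.
Labor input growth = (2371.3 − 2300) / 2300 = 3.1%.
Labor's share = 1 − 0.43 = 0.57.
Physical capital: 0.43 × 11.1 = 4.773 pp.
Labor input: 0.57 × 3.1 = 1.767 pp.
TFP growth = 9.3 − 6.54 = 2.76%.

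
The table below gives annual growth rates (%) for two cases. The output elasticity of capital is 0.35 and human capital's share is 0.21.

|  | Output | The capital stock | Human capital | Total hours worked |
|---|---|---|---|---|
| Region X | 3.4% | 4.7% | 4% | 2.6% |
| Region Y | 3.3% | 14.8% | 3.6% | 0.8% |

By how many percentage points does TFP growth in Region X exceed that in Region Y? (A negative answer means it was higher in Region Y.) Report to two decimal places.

2.76 percentage points

Labor's share = 1 − 0.35 − 0.21 = 0.44.
Region X: TFP = 3.4 − 1.645 − 0.84 − 1.144 = -0.229%.
Region Y: TFP = 3.3 − 5.18 − 0.756 − 0.352 = -2.988%.
Difference = -0.229 − (-2.988) = 2.759 pp.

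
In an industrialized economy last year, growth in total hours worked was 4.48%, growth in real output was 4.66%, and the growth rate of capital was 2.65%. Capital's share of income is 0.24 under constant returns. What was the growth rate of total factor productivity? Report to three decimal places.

Labor's share = 1 − 0.24 = 0.76.
Capital: 0.24 × 2.65 = 0.636 pp.
Total hours worked: 0.76 × 4.48 = 3.4048 pp.
TFP growth = 4.66 − 4.0408 = 0.6192%.

0.619%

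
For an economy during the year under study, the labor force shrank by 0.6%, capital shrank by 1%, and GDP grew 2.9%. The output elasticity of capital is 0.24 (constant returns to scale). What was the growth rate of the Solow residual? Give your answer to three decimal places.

Labor's share = 1 − 0.24 = 0.76.
Capital: 0.24 × (-1) = -0.24 pp.
The labor force: 0.76 × (-0.6) = -0.456 pp.
TFP growth = 2.9 + 0.696 = 3.596%.

3.596%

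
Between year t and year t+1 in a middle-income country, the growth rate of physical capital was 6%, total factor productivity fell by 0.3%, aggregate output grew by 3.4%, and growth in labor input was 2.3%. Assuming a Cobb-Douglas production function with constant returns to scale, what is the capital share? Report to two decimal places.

gY = gA + α·gK + (1−α)·gL, so gY − gA − gL = α(gK − gL).
3.4 + 0.3 − 2.3 = α × (6 − 2.3).
1.4 = 3.7 α, so α = 0.3784.

0.38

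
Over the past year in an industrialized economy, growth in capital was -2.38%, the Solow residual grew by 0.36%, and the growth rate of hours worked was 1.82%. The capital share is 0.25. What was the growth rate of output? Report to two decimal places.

1.13%

Labor's share = 1 − 0.25 = 0.75.
Capital: 0.25 × (-2.38) = -0.595 pp.
Hours worked: 0.75 × 1.82 = 1.365 pp.
Output growth = 0.36 + 0.77 = 1.13%.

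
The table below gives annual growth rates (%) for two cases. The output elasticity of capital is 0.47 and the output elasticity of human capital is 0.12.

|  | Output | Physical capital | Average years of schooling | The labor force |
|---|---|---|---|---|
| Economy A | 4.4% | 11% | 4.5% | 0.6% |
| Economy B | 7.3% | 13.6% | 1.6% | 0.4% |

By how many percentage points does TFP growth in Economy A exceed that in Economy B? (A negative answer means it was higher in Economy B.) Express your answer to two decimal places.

-2.11 percentage points

Labor's share = 1 − 0.47 − 0.12 = 0.41.
Economy A: TFP = 4.4 − 5.17 − 0.54 − 0.246 = -1.556%.
Economy B: TFP = 7.3 − 6.392 − 0.192 − 0.164 = 0.552%.
Difference = -1.556 − (0.552) = -2.108 pp.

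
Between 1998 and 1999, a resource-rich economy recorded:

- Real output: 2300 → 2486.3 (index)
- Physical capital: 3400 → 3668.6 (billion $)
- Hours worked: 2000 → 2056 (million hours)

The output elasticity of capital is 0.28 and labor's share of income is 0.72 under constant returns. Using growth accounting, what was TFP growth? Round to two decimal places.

Real output growth = (2486.3 − 2300) / 2300 = 8.1%.
Physical capital growth = (3668.6 − 3400) / 3400 = 7.9%.
Hours worked growth = (2056 − 2000) / 2000 = 2.8%.
Labor's share = 1 − 0.28 = 0.72.
Physical capital: 0.28 × 7.9 = 2.212 pp.
Hours worked: 0.72 × 2.8 = 2.016 pp.
TFP growth = 8.1 − 4.228 = 3.872%.

TFP grew 3.87%.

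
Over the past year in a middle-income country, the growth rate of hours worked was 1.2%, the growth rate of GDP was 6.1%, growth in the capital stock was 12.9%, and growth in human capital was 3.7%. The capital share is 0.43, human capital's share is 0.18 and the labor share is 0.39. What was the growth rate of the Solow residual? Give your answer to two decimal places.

-0.58%

Labor's share = 1 − 0.43 − 0.18 = 0.39.
The capital stock: 0.43 × 12.9 = 5.547 pp.
Human capital: 0.18 × 3.7 = 0.666 pp.
Hours worked: 0.39 × 1.2 = 0.468 pp.
TFP growth = 6.1 − 6.681 = -0.581%.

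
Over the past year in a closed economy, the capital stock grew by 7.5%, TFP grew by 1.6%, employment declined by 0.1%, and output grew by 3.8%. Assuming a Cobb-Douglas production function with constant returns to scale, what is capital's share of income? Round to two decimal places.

Capital's share of income is 0.30.

gY = gA + α·gK + (1−α)·gL, so gY − gA − gL = α(gK − gL).
3.8 − 1.6 + 0.1 = α × (7.5 − (-0.1)).
2.3 = 7.6 α, so α = 0.3026.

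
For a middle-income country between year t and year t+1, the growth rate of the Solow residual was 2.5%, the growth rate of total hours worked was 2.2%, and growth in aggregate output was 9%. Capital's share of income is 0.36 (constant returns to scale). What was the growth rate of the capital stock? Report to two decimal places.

Labor's share = 1 − 0.36 = 0.64.
gY = gA + 0.64×2.2 + 0.36×g.
0.36×g = 9 − 2.5 − 1.408 = 5.092.
g = 5.092 / 0.36 = 14.1444%.

14.14%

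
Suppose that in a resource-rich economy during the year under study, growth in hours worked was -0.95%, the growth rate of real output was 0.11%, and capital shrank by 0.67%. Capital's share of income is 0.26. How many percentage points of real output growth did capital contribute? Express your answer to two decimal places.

-0.17

Contribution = share × growth = 0.26 × (-0.67) = -0.1742 pp.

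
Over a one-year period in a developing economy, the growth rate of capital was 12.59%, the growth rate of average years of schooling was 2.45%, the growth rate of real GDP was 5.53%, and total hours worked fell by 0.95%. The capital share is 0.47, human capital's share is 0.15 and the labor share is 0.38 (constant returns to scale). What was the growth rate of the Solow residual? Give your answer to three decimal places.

Labor's share = 1 − 0.47 − 0.15 = 0.38.
Capital: 0.47 × 12.59 = 5.9173 pp.
Average years of schooling: 0.15 × 2.45 = 0.3675 pp.
Total hours worked: 0.38 × (-0.95) = -0.361 pp.
TFP growth = 5.53 − 5.9238 = -0.3938%.

-0.394%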